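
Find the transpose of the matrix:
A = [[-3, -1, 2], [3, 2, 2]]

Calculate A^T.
[[-3, 3], [-1, 2], [2, 2]]

The transpose sends entry (i,j) to (j,i); rows become columns.
Row 0 of A: [-3, -1, 2] -> column 0 of A^T.
Row 1 of A: [3, 2, 2] -> column 1 of A^T.
A^T = [[-3, 3], [-1, 2], [2, 2]]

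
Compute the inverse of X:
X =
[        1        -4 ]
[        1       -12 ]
det(X) = -8
X⁻¹ =
[      3/2      -1/2 ]
[      1/8      -1/8 ]

For a 2×2 matrix X = [[a, b], [c, d]] with det(X) ≠ 0, X⁻¹ = (1/det(X)) * [[d, -b], [-c, a]].
det(X) = (1)*(-12) - (-4)*(1) = -12 + 4 = -8.
X⁻¹ = (1/-8) * [[-12, 4], [-1, 1]].
Dividing each entry by -8 and reducing:
X⁻¹ =
[      3/2      -1/2 ]
[      1/8      -1/8 ]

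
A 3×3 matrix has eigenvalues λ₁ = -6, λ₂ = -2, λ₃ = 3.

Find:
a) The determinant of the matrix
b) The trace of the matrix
det = 36, trace = -5

Two standard eigenvalue identities:
- det(A) equals the product of the eigenvalues (counted with multiplicity).
- trace(A) equals the sum of the eigenvalues.
det(A) = (-6)*(-2)*(3) = 36.
trace(A) = -6 - 2 + 3 = -5.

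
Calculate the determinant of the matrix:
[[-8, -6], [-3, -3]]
6

For a 2×2 matrix [[a, b], [c, d]], det = ad - bc
det = (-8)(-3) - (-6)(-3) = 24 - 18 = 6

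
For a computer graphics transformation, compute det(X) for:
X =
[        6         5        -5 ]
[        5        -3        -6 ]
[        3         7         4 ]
det(X) = -230

Expand along row 0 (cofactor expansion): det(X) = a*(e*i - f*h) - b*(d*i - f*g) + c*(d*h - e*g), where the 3×3 is [[a, b, c], [d, e, f], [g, h, i]].
Minor M_00 = (-3)*(4) - (-6)*(7) = -12 + 42 = 30.
Minor M_01 = (5)*(4) - (-6)*(3) = 20 + 18 = 38.
Minor M_02 = (5)*(7) - (-3)*(3) = 35 + 9 = 44.
det(X) = (6)*(30) - (5)*(38) + (-5)*(44) = 180 - 190 - 220 = -230.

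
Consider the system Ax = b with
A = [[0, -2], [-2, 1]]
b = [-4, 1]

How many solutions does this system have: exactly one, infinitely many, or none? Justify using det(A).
Exactly one solution

Compute det(A) = (0)*(1) - (-2)*(-2) = -4.
Because det(A) ≠ 0, A is invertible and Ax = b has a unique solution for every b (here x = A⁻¹ b).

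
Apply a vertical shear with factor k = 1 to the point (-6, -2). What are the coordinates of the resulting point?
(-6, -8)

Shear matrix for vertical shear with factor k = 1:
[[1, 0], [1, 1]]
Result: (-6, -2) → (-6, -8)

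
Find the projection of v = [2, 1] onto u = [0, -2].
[0, 1]

The projection of v onto u is proj_u(v) = ((v·u) / (u·u)) · u.
v·u = (2)*(0) + (1)*(-2) = -2.
u·u = (0)*(0) + (-2)*(-2) = 4.
coefficient = -2 / 4 = -1/2.
proj_u(v) = -1/2 · [0, -2] = [0, 1].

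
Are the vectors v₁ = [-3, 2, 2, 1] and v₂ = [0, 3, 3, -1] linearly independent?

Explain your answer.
Yes, linearly independent

Two vectors are linearly dependent iff one is a scalar multiple of the other.
No single scalar k satisfies v₂ = k·v₁ (the ratios of corresponding entries disagree), so v₁ and v₂ are linearly independent.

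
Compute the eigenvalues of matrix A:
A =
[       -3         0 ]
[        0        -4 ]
λ = -4, -3

Solve det(A - λI) = 0. For a 2×2 matrix the characteristic equation is λ² - (trace)λ + det = 0.
trace(A) = a + d = -3 - 4 = -7.
det(A) = a*d - b*c = (-3)*(-4) - (0)*(0) = 12 - 0 = 12.
Characteristic equation: λ² - (-7)λ + (12) = 0.
Discriminant = (-7)² - 4*(12) = 49 - 48 = 1.
λ = (-7 ± √1) / 2 = (-7 ± 1) / 2 = -4, -3.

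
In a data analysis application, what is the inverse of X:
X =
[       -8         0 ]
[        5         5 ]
det(X) = -40
X⁻¹ =
[     -1/8         0 ]
[      1/8       1/5 ]

For a 2×2 matrix X = [[a, b], [c, d]] with det(X) ≠ 0, X⁻¹ = (1/det(X)) * [[d, -b], [-c, a]].
det(X) = (-8)*(5) - (0)*(5) = -40 - 0 = -40.
X⁻¹ = (1/-40) * [[5, 0], [-5, -8]].
Dividing each entry by -40 and reducing:
X⁻¹ =
[     -1/8         0 ]
[      1/8       1/5 ]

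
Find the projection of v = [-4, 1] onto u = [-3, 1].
[-39/10, 13/10]

The projection of v onto u is proj_u(v) = ((v·u) / (u·u)) · u.
v·u = (-4)*(-3) + (1)*(1) = 13.
u·u = (-3)*(-3) + (1)*(1) = 10.
coefficient = 13 / 10 = 13/10.
proj_u(v) = 13/10 · [-3, 1] = [-39/10, 13/10].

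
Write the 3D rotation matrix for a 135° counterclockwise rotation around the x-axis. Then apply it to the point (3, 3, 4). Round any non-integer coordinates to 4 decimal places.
R = [[1, 0, 0], [0, -√2/2, -√2/2], [0, √2/2, -√2/2]]; R·(3, 3, 4) = (3.0000, -4.9497, -0.7071)

Rotation matrix for 135° around x-axis:
cos(135°) = -√2/2, sin(135°) = √2/2
R = [[1, 0, 0], [0, -√2/2, -√2/2], [0, √2/2, -√2/2]]
Apply to (3, 3, 4): R·[3, 3, 4]ᵀ = (3.0000, -4.9497, -0.7071)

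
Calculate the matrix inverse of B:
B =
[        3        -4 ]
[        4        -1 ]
det(B) = 13
B⁻¹ =
[    -1/13      4/13 ]
[    -4/13      3/13 ]

For a 2×2 matrix B = [[a, b], [c, d]] with det(B) ≠ 0, B⁻¹ = (1/det(B)) * [[d, -b], [-c, a]].
det(B) = (3)*(-1) - (-4)*(4) = -3 + 16 = 13.
B⁻¹ = (1/13) * [[-1, 4], [-4, 3]].
Dividing each entry by 13 and reducing:
B⁻¹ =
[    -1/13      4/13 ]
[    -4/13      3/13 ]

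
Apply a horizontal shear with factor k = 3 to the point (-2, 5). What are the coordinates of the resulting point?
(13, 5)

Shear matrix for horizontal shear with factor k = 3:
[[1, 3], [0, 1]]
Result: (-2, 5) → (13, 5)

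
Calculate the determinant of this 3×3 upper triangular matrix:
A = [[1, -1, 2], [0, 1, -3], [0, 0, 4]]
4

The determinant of a triangular matrix is the product of its diagonal entries (the off-diagonal entries above the diagonal do not affect it).
det(A) = (1) * (1) * (4) = 4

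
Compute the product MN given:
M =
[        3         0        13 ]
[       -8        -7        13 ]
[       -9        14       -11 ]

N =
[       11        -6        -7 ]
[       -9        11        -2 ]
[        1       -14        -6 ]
MN =
[       46      -200       -99 ]
[      -12      -211        -8 ]
[     -236       362       101 ]

Matrix multiplication: (MN)[i][j] = sum over k of M[i][k] * N[k][j].
  (MN)[0][0] = (3)*(11) + (0)*(-9) + (13)*(1) = 46
  (MN)[0][1] = (3)*(-6) + (0)*(11) + (13)*(-14) = -200
  (MN)[0][2] = (3)*(-7) + (0)*(-2) + (13)*(-6) = -99
  (MN)[1][0] = (-8)*(11) + (-7)*(-9) + (13)*(1) = -12
  (MN)[1][1] = (-8)*(-6) + (-7)*(11) + (13)*(-14) = -211
  (MN)[1][2] = (-8)*(-7) + (-7)*(-2) + (13)*(-6) = -8
  (MN)[2][0] = (-9)*(11) + (14)*(-9) + (-11)*(1) = -236
  (MN)[2][1] = (-9)*(-6) + (14)*(11) + (-11)*(-14) = 362
  (MN)[2][2] = (-9)*(-7) + (14)*(-2) + (-11)*(-6) = 101
MN =
[       46      -200       -99 ]
[      -12      -211        -8 ]
[     -236       362       101 ]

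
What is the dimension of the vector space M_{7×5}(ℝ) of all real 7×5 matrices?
Dimension = 35

A real 7×5 matrix is determined by its 7·5 = 35 independent entries.
A standard basis is {E_ij : 1 ≤ i ≤ 7, 1 ≤ j ≤ 5}, where E_ij has a 1 in position (i, j) and 0 elsewhere — there are 35 such matrices, and they are linearly independent and span M_{7×5}(ℝ).
Therefore dim(M_{7×5}(ℝ)) = 35.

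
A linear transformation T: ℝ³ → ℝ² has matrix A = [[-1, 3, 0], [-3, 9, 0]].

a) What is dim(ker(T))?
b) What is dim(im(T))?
dim(ker) = 2, dim(im) = 1

Observe that row 2 = 3 × row 1 (so the rows are linearly dependent).
Thus rank(A) = 1 (only one linearly independent row).
dim(im(T)) = rank(A) = 1.
By the rank-nullity theorem applied to T: ℝ³ → ℝ², rank(A) + nullity(A) = 3 (the domain dimension), so dim(ker(T)) = 3 - 1 = 2.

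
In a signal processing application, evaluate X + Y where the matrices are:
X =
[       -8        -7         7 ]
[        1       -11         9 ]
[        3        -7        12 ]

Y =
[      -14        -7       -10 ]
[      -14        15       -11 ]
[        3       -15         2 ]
X + Y =
[      -22       -14        -3 ]
[      -13         4        -2 ]
[        6       -22        14 ]

Matrix addition is elementwise: (X+Y)[i][j] = X[i][j] + Y[i][j].
  (X+Y)[0][0] = (-8) + (-14) = -22
  (X+Y)[0][1] = (-7) + (-7) = -14
  (X+Y)[0][2] = (7) + (-10) = -3
  (X+Y)[1][0] = (1) + (-14) = -13
  (X+Y)[1][1] = (-11) + (15) = 4
  (X+Y)[1][2] = (9) + (-11) = -2
  (X+Y)[2][0] = (3) + (3) = 6
  (X+Y)[2][1] = (-7) + (-15) = -22
  (X+Y)[2][2] = (12) + (2) = 14
X + Y =
[      -22       -14        -3 ]
[      -13         4        -2 ]
[        6       -22        14 ]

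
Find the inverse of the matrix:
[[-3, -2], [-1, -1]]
[[-1, 2], [1, -3]]

For [[a,b],[c,d]], inverse = (1/det)·[[d,-b],[-c,a]]
det = -3·-1 - -2·-1 = 1
Inverse = (1/1)·[[-1, 2], [1, -3]]
        = [[-1, 2], [1, -3]]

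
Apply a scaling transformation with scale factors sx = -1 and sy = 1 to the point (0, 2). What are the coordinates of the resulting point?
(0, 2)

Scaling matrix:
[[-1, 0], [0, 1]]
Result: (0 × -1, 2 × 1) = (0, 2)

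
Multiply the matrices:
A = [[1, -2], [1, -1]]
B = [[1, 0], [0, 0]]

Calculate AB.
[[1, 0], [1, 0]]

Each entry (i,j) of AB = sum over k of A[i][k]*B[k][j].
(AB)[0][0] = (1)*(1) + (-2)*(0) = 1
(AB)[0][1] = (1)*(0) + (-2)*(0) = 0
(AB)[1][0] = (1)*(1) + (-1)*(0) = 1
(AB)[1][1] = (1)*(0) + (-1)*(0) = 0
AB = [[1, 0], [1, 0]]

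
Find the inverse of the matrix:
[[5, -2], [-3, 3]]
[[1/3, 2/9], [1/3, 5/9]]

For [[a,b],[c,d]], inverse = (1/det)·[[d,-b],[-c,a]]
det = 5·3 - -2·-3 = 9
Inverse = (1/9)·[[3, 2], [3, 5]]
        = [[1/3, 2/9], [1/3, 5/9]]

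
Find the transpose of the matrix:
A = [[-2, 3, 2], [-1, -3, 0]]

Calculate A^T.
[[-2, -1], [3, -3], [2, 0]]

The transpose sends entry (i,j) to (j,i); rows become columns.
Row 0 of A: [-2, 3, 2] -> column 0 of A^T.
Row 1 of A: [-1, -3, 0] -> column 1 of A^T.
A^T = [[-2, -1], [3, -3], [2, 0]]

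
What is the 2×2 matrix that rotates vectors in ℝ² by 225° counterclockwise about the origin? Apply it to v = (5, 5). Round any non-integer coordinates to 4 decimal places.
R = [[-√2/2, √2/2], [-√2/2, -√2/2]]; R·v = (0.0000, -7.0711)

A counterclockwise rotation by angle θ in ℝ² has matrix R(θ) = [[cos θ, -sin θ], [sin θ, cos θ]].
For θ = 225°: cos θ = -√2/2, sin θ = -√2/2.
R(225°) = [[-√2/2, √2/2], [-√2/2, -√2/2]].
R·v = [-√2/2·5 + (√2/2)·5, -√2/2·5 + -√2/2·5] = (0.0000, -7.0711).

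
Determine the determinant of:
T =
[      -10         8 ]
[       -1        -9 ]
det(T) = 98

For a 2×2 matrix [[a, b], [c, d]], det = a*d - b*c.
det(T) = (-10)*(-9) - (8)*(-1) = 90 + 8 = 98.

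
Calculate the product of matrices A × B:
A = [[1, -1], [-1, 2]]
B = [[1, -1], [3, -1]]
[[-2, 0], [5, -1]]

Matrix multiplication:
C[0][0] = 1×1 + -1×3 = -2
C[0][1] = 1×-1 + -1×-1 = 0
C[1][0] = -1×1 + 2×3 = 5
C[1][1] = -1×-1 + 2×-1 = -1
Result: [[-2, 0], [5, -1]]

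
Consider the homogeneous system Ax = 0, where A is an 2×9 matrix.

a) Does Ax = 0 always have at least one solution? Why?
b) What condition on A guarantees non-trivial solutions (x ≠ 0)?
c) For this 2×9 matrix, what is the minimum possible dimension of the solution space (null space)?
a) Yes, x = 0 is always a solution. b) When A has linearly dependent columns (rank < n). c) Minimum nullity = 7.

a) x = 0 satisfies A·0 = 0, so the zero vector is always a solution.
b) Non-trivial solutions exist iff the columns of A are linearly dependent, equivalently rank(A) < n (the number of columns).
c) By rank-nullity, rank(A) + nullity(A) = n = 9. Since A has only 2 rows, rank(A) ≤ 2, so nullity(A) ≥ 9 - 2 = 7.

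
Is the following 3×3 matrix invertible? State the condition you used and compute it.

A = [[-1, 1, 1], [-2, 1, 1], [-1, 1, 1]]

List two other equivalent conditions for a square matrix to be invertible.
No, not invertible; det(A) = 0 (two rows are equal, so the rows are linearly dependent). Equivalent conditions (failing for this A): rank(A) < 3; Ax = 0 has non-trivial solutions; 0 is an eigenvalue; the columns are linearly dependent.

To check invertibility, compute det(A).
In this matrix, row 0 and the last row are identical, so one row is a scalar multiple of another and the rows are linearly dependent.
A matrix with linearly dependent rows has det = 0 and is not invertible.
Equivalent failed conditions:
- rank(A) < 3.
- Ax = 0 has non-trivial solutions.
- 0 is an eigenvalue.
- The columns are linearly dependent.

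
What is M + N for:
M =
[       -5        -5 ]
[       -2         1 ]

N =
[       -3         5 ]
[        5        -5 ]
M + N =
[       -8         0 ]
[        3        -4 ]

Matrix addition is elementwise: (M+N)[i][j] = M[i][j] + N[i][j].
  (M+N)[0][0] = (-5) + (-3) = -8
  (M+N)[0][1] = (-5) + (5) = 0
  (M+N)[1][0] = (-2) + (5) = 3
  (M+N)[1][1] = (1) + (-5) = -4
M + N =
[       -8         0 ]
[        3        -4 ]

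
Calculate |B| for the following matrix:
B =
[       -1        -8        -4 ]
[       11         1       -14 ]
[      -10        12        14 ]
det(B) = -638

Expand along row 0 (cofactor expansion): det(B) = a*(e*i - f*h) - b*(d*i - f*g) + c*(d*h - e*g), where the 3×3 is [[a, b, c], [d, e, f], [g, h, i]].
Minor M_00 = (1)*(14) - (-14)*(12) = 14 + 168 = 182.
Minor M_01 = (11)*(14) - (-14)*(-10) = 154 - 140 = 14.
Minor M_02 = (11)*(12) - (1)*(-10) = 132 + 10 = 142.
det(B) = (-1)*(182) - (-8)*(14) + (-4)*(142) = -182 + 112 - 568 = -638.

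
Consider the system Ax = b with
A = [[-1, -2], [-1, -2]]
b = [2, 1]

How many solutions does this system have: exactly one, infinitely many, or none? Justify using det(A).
No solution

det(A) = (-1)*(-2) - (-2)*(-1) = 0, so A is singular.
The column space of A is span(column 1) = span([-1, -1]).
b = [2, 1] is not a scalar multiple of column 1, so b ∉ column space and the system is inconsistent — no solution.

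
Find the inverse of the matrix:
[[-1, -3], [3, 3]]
[[1/2, 1/2], [-1/2, -1/6]]

For [[a,b],[c,d]], inverse = (1/det)·[[d,-b],[-c,a]]
det = -1·3 - -3·3 = 6
Inverse = (1/6)·[[3, 3], [-3, -1]]
        = [[1/2, 1/2], [-1/2, -1/6]]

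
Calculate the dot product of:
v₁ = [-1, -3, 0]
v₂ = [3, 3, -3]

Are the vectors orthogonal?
-12, No

The dot product is the sum of products of corresponding components.
v₁·v₂ = (-1)*(3) + (-3)*(3) + (0)*(-3) = -3 - 9 + 0 = -12.
Two vectors are orthogonal iff their dot product is 0; here the dot product is -12, so the vectors are not orthogonal.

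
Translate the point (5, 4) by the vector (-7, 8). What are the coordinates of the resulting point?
(-2, 12)

Translation by (-7, 8):
x' = 5 + -7 = -2
y' = 4 + 8 = 12
Homogeneous matrix: [[1, 0, -7], [0, 1, 8], [0, 0, 1]]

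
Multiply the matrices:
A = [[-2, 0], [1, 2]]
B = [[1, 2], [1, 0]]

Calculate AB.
[[-2, -4], [3, 2]]

Each entry (i,j) of AB = sum over k of A[i][k]*B[k][j].
(AB)[0][0] = (-2)*(1) + (0)*(1) = -2
(AB)[0][1] = (-2)*(2) + (0)*(0) = -4
(AB)[1][0] = (1)*(1) + (2)*(1) = 3
(AB)[1][1] = (1)*(2) + (2)*(0) = 2
AB = [[-2, -4], [3, 2]]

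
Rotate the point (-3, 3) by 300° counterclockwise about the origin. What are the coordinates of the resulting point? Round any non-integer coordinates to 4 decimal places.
(1.0981, 4.0981)

Rotation matrix R(θ) = [[cos θ, -sin θ], [sin θ, cos θ]]; for θ = 300°:
R = [[1/2, √3/2], [-√3/2, 1/2]]
Result: R × [-3, 3]ᵀ = [1/2·-3 + (√3/2)·3, -√3/2·-3 + (1/2)·3]ᵀ = (1.0981, 4.0981)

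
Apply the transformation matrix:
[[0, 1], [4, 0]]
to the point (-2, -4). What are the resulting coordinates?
(-4, -8)

Matrix multiplication:
[[0, 1], [4, 0]] × [-2, -4]ᵀ
= [0×-2 + 1×-4, 4×-2 + 0×-4]ᵀ
= [-4.0000, -8.0000]ᵀ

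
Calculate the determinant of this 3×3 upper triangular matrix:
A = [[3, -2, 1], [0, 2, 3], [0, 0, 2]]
12

The determinant of a triangular matrix is the product of its diagonal entries (the off-diagonal entries above the diagonal do not affect it).
det(A) = (3) * (2) * (2) = 12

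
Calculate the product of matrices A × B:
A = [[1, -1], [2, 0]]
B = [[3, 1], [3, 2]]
[[0, -1], [6, 2]]

Matrix multiplication:
C[0][0] = 1×3 + -1×3 = 0
C[0][1] = 1×1 + -1×2 = -1
C[1][0] = 2×3 + 0×3 = 6
C[1][1] = 2×1 + 0×2 = 2
Result: [[0, -1], [6, 2]]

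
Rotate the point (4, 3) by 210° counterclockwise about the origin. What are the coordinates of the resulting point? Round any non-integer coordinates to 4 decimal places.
(-1.9641, -4.5981)

Rotation matrix R(θ) = [[cos θ, -sin θ], [sin θ, cos θ]]; for θ = 210°:
R = [[-√3/2, 1/2], [-1/2, -√3/2]]
Result: R × [4, 3]ᵀ = [-√3/2·4 + (1/2)·3, -1/2·4 + (-√3/2)·3]ᵀ = (-1.9641, -4.5981)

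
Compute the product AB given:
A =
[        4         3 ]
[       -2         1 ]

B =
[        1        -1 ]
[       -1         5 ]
AB =
[        1        11 ]
[       -3         7 ]

Matrix multiplication: (AB)[i][j] = sum over k of A[i][k] * B[k][j].
  (AB)[0][0] = (4)*(1) + (3)*(-1) = 1
  (AB)[0][1] = (4)*(-1) + (3)*(5) = 11
  (AB)[1][0] = (-2)*(1) + (1)*(-1) = -3
  (AB)[1][1] = (-2)*(-1) + (1)*(5) = 7
AB =
[        1        11 ]
[       -3         7 ]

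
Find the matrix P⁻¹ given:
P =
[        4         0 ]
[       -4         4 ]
det(P) = 16
P⁻¹ =
[      1/4         0 ]
[      1/4       1/4 ]

For a 2×2 matrix P = [[a, b], [c, d]] with det(P) ≠ 0, P⁻¹ = (1/det(P)) * [[d, -b], [-c, a]].
det(P) = (4)*(4) - (0)*(-4) = 16 - 0 = 16.
P⁻¹ = (1/16) * [[4, 0], [4, 4]].
Dividing each entry by 16 and reducing:
P⁻¹ =
[      1/4         0 ]
[      1/4       1/4 ]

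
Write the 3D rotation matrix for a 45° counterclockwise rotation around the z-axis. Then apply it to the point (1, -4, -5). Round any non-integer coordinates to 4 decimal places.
R = [[√2/2, -√2/2, 0], [√2/2, √2/2, 0], [0, 0, 1]]; R·(1, -4, -5) = (3.5355, -2.1213, -5.0000)

Rotation matrix for 45° around z-axis:
cos(45°) = √2/2, sin(45°) = √2/2
R = [[√2/2, -√2/2, 0], [√2/2, √2/2, 0], [0, 0, 1]]
Apply to (1, -4, -5): R·[1, -4, -5]ᵀ = (3.5355, -2.1213, -5.0000)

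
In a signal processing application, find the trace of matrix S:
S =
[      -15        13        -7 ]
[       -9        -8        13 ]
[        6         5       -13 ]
tr(S) = -15 - 8 - 13 = -36

The trace of a square matrix is the sum of its diagonal entries.
Diagonal entries of S: S[0][0] = -15, S[1][1] = -8, S[2][2] = -13.
tr(S) = -15 - 8 - 13 = -36.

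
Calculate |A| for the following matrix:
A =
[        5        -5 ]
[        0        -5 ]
det(A) = -25

For a 2×2 matrix [[a, b], [c, d]], det = a*d - b*c.
det(A) = (5)*(-5) - (-5)*(0) = -25 - 0 = -25.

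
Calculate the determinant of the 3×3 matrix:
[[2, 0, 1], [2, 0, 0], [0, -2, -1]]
-4

Expansion along first row:
det = 2·det([[0,0],[-2,-1]]) - 0·det([[2,0],[0,-1]]) + 1·det([[2,0],[0,-2]])
    = 2·(0·-1 - 0·-2) - 0·(2·-1 - 0·0) + 1·(2·-2 - 0·0)
    = 2·0 - 0·-2 + 1·-4
    = 0 + 0 + -4 = -4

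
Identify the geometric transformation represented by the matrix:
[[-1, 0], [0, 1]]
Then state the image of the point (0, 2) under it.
reflection across the y-axis; image of (0, 2) is (0, 2)

This is a symmetric orthogonal matrix with determinant -1, which characterizes a reflection in ℝ².
The matrix [[-1, 0], [0, 1]] represents: reflection across the y-axis.
Applying it to (0, 2): [-1·0 + 0·2, 0·0 + 1·2] = (0, 2).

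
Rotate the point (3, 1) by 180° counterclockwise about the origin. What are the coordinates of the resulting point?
(-3, -1)

Rotation matrix R(θ) = [[cos θ, -sin θ], [sin θ, cos θ]]; for θ = 180°:
R = [[-1, 0], [0, -1]]
Result: R × [3, 1]ᵀ = [-1·3 + (0)·1, 0·3 + (-1)·1]ᵀ = (-3, -1)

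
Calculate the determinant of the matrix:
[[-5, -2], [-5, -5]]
15

For a 2×2 matrix [[a, b], [c, d]], det = ad - bc
det = (-5)(-5) - (-2)(-5) = 25 - 10 = 15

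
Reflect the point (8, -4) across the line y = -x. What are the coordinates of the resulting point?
(4, -8)

Reflection across line y = -x: (8, -4) → (4, -8)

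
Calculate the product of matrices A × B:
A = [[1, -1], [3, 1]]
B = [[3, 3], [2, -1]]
[[1, 4], [11, 8]]

Matrix multiplication:
C[0][0] = 1×3 + -1×2 = 1
C[0][1] = 1×3 + -1×-1 = 4
C[1][0] = 3×3 + 1×2 = 11
C[1][1] = 3×3 + 1×-1 = 8
Result: [[1, 4], [11, 8]]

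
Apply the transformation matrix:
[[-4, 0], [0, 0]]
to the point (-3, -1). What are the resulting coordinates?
(12, 0)

Matrix multiplication:
[[-4, 0], [0, 0]] × [-3, -1]ᵀ
= [-4×-3 + 0×-1, 0×-3 + 0×-1]ᵀ
= [12.0000, 0.0000]ᵀ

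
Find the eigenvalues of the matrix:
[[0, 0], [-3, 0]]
λ = 0 and λ = 0

Characteristic equation: det(A - λI) = 0
λ² - (trace)λ + (det) = 0
λ² - (0)λ + (0) = 0
λ² - 0λ + 0 = 0
Solving: λ = 0, 0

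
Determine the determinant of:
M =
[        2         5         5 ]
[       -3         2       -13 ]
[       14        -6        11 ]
det(M) = -907

Expand along row 0 (cofactor expansion): det(M) = a*(e*i - f*h) - b*(d*i - f*g) + c*(d*h - e*g), where the 3×3 is [[a, b, c], [d, e, f], [g, h, i]].
Minor M_00 = (2)*(11) - (-13)*(-6) = 22 - 78 = -56.
Minor M_01 = (-3)*(11) - (-13)*(14) = -33 + 182 = 149.
Minor M_02 = (-3)*(-6) - (2)*(14) = 18 - 28 = -10.
det(M) = (2)*(-56) - (5)*(149) + (5)*(-10) = -112 - 745 - 50 = -907.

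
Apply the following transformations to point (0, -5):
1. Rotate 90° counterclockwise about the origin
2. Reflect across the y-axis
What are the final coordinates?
(-5, 0)

Step 1: Rotate 90° → (5, 0)
Step 2: Reflect across the y-axis → (-5, 0)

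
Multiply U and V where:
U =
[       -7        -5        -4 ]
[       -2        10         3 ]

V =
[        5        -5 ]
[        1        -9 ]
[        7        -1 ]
UV =
[      -68        84 ]
[       21       -83 ]

Matrix multiplication: (UV)[i][j] = sum over k of U[i][k] * V[k][j].
  (UV)[0][0] = (-7)*(5) + (-5)*(1) + (-4)*(7) = -68
  (UV)[0][1] = (-7)*(-5) + (-5)*(-9) + (-4)*(-1) = 84
  (UV)[1][0] = (-2)*(5) + (10)*(1) + (3)*(7) = 21
  (UV)[1][1] = (-2)*(-5) + (10)*(-9) + (3)*(-1) = -83
UV =
[      -68        84 ]
[       21       -83 ]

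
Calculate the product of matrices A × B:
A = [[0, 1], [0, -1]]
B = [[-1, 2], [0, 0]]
[[0, 0], [0, 0]]

Matrix multiplication:
C[0][0] = 0×-1 + 1×0 = 0
C[0][1] = 0×2 + 1×0 = 0
C[1][0] = 0×-1 + -1×0 = 0
C[1][1] = 0×2 + -1×0 = 0
Result: [[0, 0], [0, 0]]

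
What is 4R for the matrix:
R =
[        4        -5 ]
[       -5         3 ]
4R =
[       16       -20 ]
[      -20        12 ]

Scalar multiplication is elementwise: (4R)[i][j] = 4 * R[i][j].
  (4R)[0][0] = 4 * (4) = 16
  (4R)[0][1] = 4 * (-5) = -20
  (4R)[1][0] = 4 * (-5) = -20
  (4R)[1][1] = 4 * (3) = 12
4R =
[       16       -20 ]
[      -20        12 ]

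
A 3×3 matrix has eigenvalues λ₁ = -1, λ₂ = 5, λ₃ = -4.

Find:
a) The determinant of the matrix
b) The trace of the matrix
det = 20, trace = 0

Two standard eigenvalue identities:
- det(A) equals the product of the eigenvalues (counted with multiplicity).
- trace(A) equals the sum of the eigenvalues.
det(A) = (-1)*(5)*(-4) = 20.
trace(A) = -1 + 5 - 4 = 0.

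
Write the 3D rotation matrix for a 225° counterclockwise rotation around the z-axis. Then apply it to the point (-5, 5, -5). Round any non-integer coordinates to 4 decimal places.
R = [[-√2/2, √2/2, 0], [-√2/2, -√2/2, 0], [0, 0, 1]]; R·(-5, 5, -5) = (7.0711, 0.0000, -5.0000)

Rotation matrix for 225° around z-axis:
cos(225°) = -√2/2, sin(225°) = -√2/2
R = [[-√2/2, √2/2, 0], [-√2/2, -√2/2, 0], [0, 0, 1]]
Apply to (-5, 5, -5): R·[-5, 5, -5]ᵀ = (7.0711, 0.0000, -5.0000)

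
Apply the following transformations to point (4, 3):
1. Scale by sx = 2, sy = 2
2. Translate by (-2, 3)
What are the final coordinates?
(6, 9)

Step 1: Scale (4, 3) by (sx, sy) = (2, 2) → (8, 6)
Step 2: Translate by (-2, 3) → (6, 9)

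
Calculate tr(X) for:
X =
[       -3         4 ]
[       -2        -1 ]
tr(X) = -3 - 1 = -4

The trace of a square matrix is the sum of its diagonal entries.
Diagonal entries of X: X[0][0] = -3, X[1][1] = -1.
tr(X) = -3 - 1 = -4.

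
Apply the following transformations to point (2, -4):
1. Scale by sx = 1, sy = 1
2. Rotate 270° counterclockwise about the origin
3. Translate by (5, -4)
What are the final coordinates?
(1, -6)

Step 1: Scale → (2, -4)
Step 2: Rotate 270° → (-4, -2)
Step 3: Translate → (1, -6)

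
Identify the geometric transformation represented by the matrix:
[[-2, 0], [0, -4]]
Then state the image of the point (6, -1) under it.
non-uniform scaling by (-2, -4); image of (6, -1) is (-12, 4)

This is diagonal with distinct entries, so it scales the x-axis by -2 and the y-axis by -4.
The matrix [[-2, 0], [0, -4]] represents: non-uniform scaling by (-2, -4).
Applying it to (6, -1): [-2·6 + 0·-1, 0·6 + -4·-1] = (-12, 4).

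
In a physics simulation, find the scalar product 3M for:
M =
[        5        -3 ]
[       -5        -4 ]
3M =
[       15        -9 ]
[      -15       -12 ]

Scalar multiplication is elementwise: (3M)[i][j] = 3 * M[i][j].
  (3M)[0][0] = 3 * (5) = 15
  (3M)[0][1] = 3 * (-3) = -9
  (3M)[1][0] = 3 * (-5) = -15
  (3M)[1][1] = 3 * (-4) = -12
3M =
[       15        -9 ]
[      -15       -12 ]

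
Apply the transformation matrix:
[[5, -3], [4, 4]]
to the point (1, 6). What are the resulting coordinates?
(-13, 28)

Matrix multiplication:
[[5, -3], [4, 4]] × [1, 6]ᵀ
= [5×1 + -3×6, 4×1 + 4×6]ᵀ
= [-13.0000, 28.0000]ᵀ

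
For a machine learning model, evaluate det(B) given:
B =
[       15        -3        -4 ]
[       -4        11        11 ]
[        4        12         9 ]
det(B) = -367

Expand along row 0 (cofactor expansion): det(B) = a*(e*i - f*h) - b*(d*i - f*g) + c*(d*h - e*g), where the 3×3 is [[a, b, c], [d, e, f], [g, h, i]].
Minor M_00 = (11)*(9) - (11)*(12) = 99 - 132 = -33.
Minor M_01 = (-4)*(9) - (11)*(4) = -36 - 44 = -80.
Minor M_02 = (-4)*(12) - (11)*(4) = -48 - 44 = -92.
det(B) = (15)*(-33) - (-3)*(-80) + (-4)*(-92) = -495 - 240 + 368 = -367.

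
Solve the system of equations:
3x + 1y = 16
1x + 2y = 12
x = 4, y = 4

Use elimination (row reduction):
Equation 1: 3x + 1y = 16.
Equation 2: 1x + 2y = 12.
Multiply Eq1 by 1 and Eq2 by 3: 3x + 1y = 16;  3x + 6y = 36.
Subtract: (5)y = 20, so y = 4.
Back-substitute into Eq1: 3x + 1*(4) = 16, so x = 4.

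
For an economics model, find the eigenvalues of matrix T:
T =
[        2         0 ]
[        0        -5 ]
λ = -5, 2

Solve det(T - λI) = 0. For a 2×2 matrix the characteristic equation is λ² - (trace)λ + det = 0.
trace(T) = a + d = 2 - 5 = -3.
det(T) = a*d - b*c = (2)*(-5) - (0)*(0) = -10 - 0 = -10.
Characteristic equation: λ² - (-3)λ + (-10) = 0.
Discriminant = (-3)² - 4*(-10) = 9 + 40 = 49.
λ = (-3 ± √49) / 2 = (-3 ± 7) / 2 = -5, 2.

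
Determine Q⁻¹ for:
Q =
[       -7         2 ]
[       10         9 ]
det(Q) = -83
Q⁻¹ =
[    -9/83      2/83 ]
[    10/83      7/83 ]

For a 2×2 matrix Q = [[a, b], [c, d]] with det(Q) ≠ 0, Q⁻¹ = (1/det(Q)) * [[d, -b], [-c, a]].
det(Q) = (-7)*(9) - (2)*(10) = -63 - 20 = -83.
Q⁻¹ = (1/-83) * [[9, -2], [-10, -7]].
Dividing each entry by -83 and reducing:
Q⁻¹ =
[    -9/83      2/83 ]
[    10/83      7/83 ]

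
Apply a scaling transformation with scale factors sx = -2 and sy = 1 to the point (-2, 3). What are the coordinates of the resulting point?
(4, 3)

Scaling matrix:
[[-2, 0], [0, 1]]
Result: (-2 × -2, 3 × 1) = (4, 3)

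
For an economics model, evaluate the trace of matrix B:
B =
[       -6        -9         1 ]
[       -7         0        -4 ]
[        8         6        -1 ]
tr(B) = -6 + 0 - 1 = -7

The trace of a square matrix is the sum of its diagonal entries.
Diagonal entries of B: B[0][0] = -6, B[1][1] = 0, B[2][2] = -1.
tr(B) = -6 + 0 - 1 = -7.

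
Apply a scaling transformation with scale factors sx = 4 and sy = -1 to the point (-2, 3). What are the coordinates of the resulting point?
(-8, -3)

Scaling matrix:
[[4, 0], [0, -1]]
Result: (-2 × 4, 3 × -1) = (-8, -3)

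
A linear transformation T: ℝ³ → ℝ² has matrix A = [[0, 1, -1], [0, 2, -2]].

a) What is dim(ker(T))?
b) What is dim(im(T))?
dim(ker) = 2, dim(im) = 1

Observe that row 2 = 2 × row 1 (so the rows are linearly dependent).
Thus rank(A) = 1 (only one linearly independent row).
dim(im(T)) = rank(A) = 1.
By the rank-nullity theorem applied to T: ℝ³ → ℝ², rank(A) + nullity(A) = 3 (the domain dimension), so dim(ker(T)) = 3 - 1 = 2.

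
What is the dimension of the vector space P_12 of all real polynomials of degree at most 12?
Dimension = 13

A polynomial of degree at most 12 can be written as a₀ + a₁x + a₂x² + … + a_12x^12, with 13 free coefficients a₀, …, a_12.
The set {1, x, x², …, x^12} is a basis: it spans P_12 (every such polynomial is a linear combination of these) and is linearly independent (a polynomial is zero iff all its coefficients are zero).
Therefore dim(P_12) = 12 + 1 = 13.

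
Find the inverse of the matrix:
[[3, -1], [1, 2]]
[[2/7, 1/7], [-1/7, 3/7]]

For [[a,b],[c,d]], inverse = (1/det)·[[d,-b],[-c,a]]
det = 3·2 - -1·1 = 7
Inverse = (1/7)·[[2, 1], [-1, 3]]
        = [[2/7, 1/7], [-1/7, 3/7]]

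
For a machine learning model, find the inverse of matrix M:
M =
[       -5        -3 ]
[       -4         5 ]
det(M) = -37
M⁻¹ =
[    -5/37     -3/37 ]
[    -4/37      5/37 ]

For a 2×2 matrix M = [[a, b], [c, d]] with det(M) ≠ 0, M⁻¹ = (1/det(M)) * [[d, -b], [-c, a]].
det(M) = (-5)*(5) - (-3)*(-4) = -25 - 12 = -37.
M⁻¹ = (1/-37) * [[5, 3], [4, -5]].
Dividing each entry by -37 and reducing:
M⁻¹ =
[    -5/37     -3/37 ]
[    -4/37      5/37 ]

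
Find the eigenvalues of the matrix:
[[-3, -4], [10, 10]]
λ = 2 and λ = 5

Characteristic equation: det(A - λI) = 0
λ² - (trace)λ + (det) = 0
λ² - (7)λ + (10) = 0
λ² - 7λ + 10 = 0
Solving: λ = 2, 5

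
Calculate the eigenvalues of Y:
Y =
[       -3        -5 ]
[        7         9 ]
λ = 2, 4

Solve det(Y - λI) = 0. For a 2×2 matrix the characteristic equation is λ² - (trace)λ + det = 0.
trace(Y) = a + d = -3 + 9 = 6.
det(Y) = a*d - b*c = (-3)*(9) - (-5)*(7) = -27 + 35 = 8.
Characteristic equation: λ² - (6)λ + (8) = 0.
Discriminant = (6)² - 4*(8) = 36 - 32 = 4.
λ = (6 ± √4) / 2 = (6 ± 2) / 2 = 2, 4.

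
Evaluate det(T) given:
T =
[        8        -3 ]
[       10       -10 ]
det(T) = -50

For a 2×2 matrix [[a, b], [c, d]], det = a*d - b*c.
det(T) = (8)*(-10) - (-3)*(10) = -80 + 30 = -50.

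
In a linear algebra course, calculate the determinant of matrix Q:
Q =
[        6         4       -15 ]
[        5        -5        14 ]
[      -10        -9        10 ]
det(Q) = 1121

Expand along row 0 (cofactor expansion): det(Q) = a*(e*i - f*h) - b*(d*i - f*g) + c*(d*h - e*g), where the 3×3 is [[a, b, c], [d, e, f], [g, h, i]].
Minor M_00 = (-5)*(10) - (14)*(-9) = -50 + 126 = 76.
Minor M_01 = (5)*(10) - (14)*(-10) = 50 + 140 = 190.
Minor M_02 = (5)*(-9) - (-5)*(-10) = -45 - 50 = -95.
det(Q) = (6)*(76) - (4)*(190) + (-15)*(-95) = 456 - 760 + 1425 = 1121.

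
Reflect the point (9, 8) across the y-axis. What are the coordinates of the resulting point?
(-9, 8)

Reflection across y-axis: (9, 8) → (-9, 8)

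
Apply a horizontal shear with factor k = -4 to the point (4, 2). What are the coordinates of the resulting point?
(-4, 2)

Shear matrix for horizontal shear with factor k = -4:
[[1, -4], [0, 1]]
Result: (4, 2) → (-4, 2)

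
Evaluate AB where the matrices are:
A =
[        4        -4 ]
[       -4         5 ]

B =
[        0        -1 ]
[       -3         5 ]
AB =
[       12       -24 ]
[      -15        29 ]

Matrix multiplication: (AB)[i][j] = sum over k of A[i][k] * B[k][j].
  (AB)[0][0] = (4)*(0) + (-4)*(-3) = 12
  (AB)[0][1] = (4)*(-1) + (-4)*(5) = -24
  (AB)[1][0] = (-4)*(0) + (5)*(-3) = -15
  (AB)[1][1] = (-4)*(-1) + (5)*(5) = 29
AB =
[       12       -24 ]
[      -15        29 ]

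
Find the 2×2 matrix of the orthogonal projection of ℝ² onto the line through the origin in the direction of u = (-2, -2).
[[1/2, 1/2], [1/2, 1/2]]

The orthogonal projection onto the line spanned by a nonzero vector u = (a, b) has matrix P = (u uᵀ) / (uᵀ u) = (1/(a² + b²)) · [[a², ab], [ab, b²]].
Here u = (-2, -2), so a² + b² = 4 + 4 = 8.
P = (1/8) · [[4, 4], [4, 4]] = [[1/2, 1/2], [1/2, 1/2]].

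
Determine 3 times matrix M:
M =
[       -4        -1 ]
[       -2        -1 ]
3M =
[      -12        -3 ]
[       -6        -3 ]

Scalar multiplication is elementwise: (3M)[i][j] = 3 * M[i][j].
  (3M)[0][0] = 3 * (-4) = -12
  (3M)[0][1] = 3 * (-1) = -3
  (3M)[1][0] = 3 * (-2) = -6
  (3M)[1][1] = 3 * (-1) = -3
3M =
[      -12        -3 ]
[       -6        -3 ]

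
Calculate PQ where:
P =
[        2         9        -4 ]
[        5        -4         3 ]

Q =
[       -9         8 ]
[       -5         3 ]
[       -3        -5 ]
PQ =
[      -51        63 ]
[      -34        13 ]

Matrix multiplication: (PQ)[i][j] = sum over k of P[i][k] * Q[k][j].
  (PQ)[0][0] = (2)*(-9) + (9)*(-5) + (-4)*(-3) = -51
  (PQ)[0][1] = (2)*(8) + (9)*(3) + (-4)*(-5) = 63
  (PQ)[1][0] = (5)*(-9) + (-4)*(-5) + (3)*(-3) = -34
  (PQ)[1][1] = (5)*(8) + (-4)*(3) + (3)*(-5) = 13
PQ =
[      -51        63 ]
[      -34        13 ]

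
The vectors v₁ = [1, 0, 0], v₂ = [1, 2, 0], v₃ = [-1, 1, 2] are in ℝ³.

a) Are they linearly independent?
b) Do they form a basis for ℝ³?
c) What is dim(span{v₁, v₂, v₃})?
Yes independent, yes basis, dim = 3

Stack v₁, v₂, v₃ as rows of a 3×3 matrix.
[[1, 0, 0]; [1, 2, 0]; [-1, 1, 2]] is already lower triangular with nonzero diagonal entries (1, 2, 2), so its determinant is the product of the diagonal entries, det = (1)·(2)·(2) = 4 ≠ 0, and the rows are linearly independent.
Three linearly independent vectors in ℝ³ form a basis for ℝ³, so dim(span{v₁,v₂,v₃}) = 3.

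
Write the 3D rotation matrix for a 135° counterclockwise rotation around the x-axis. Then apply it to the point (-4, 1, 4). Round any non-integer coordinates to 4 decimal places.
R = [[1, 0, 0], [0, -√2/2, -√2/2], [0, √2/2, -√2/2]]; R·(-4, 1, 4) = (-4.0000, -3.5355, -2.1213)

Rotation matrix for 135° around x-axis:
cos(135°) = -√2/2, sin(135°) = √2/2
R = [[1, 0, 0], [0, -√2/2, -√2/2], [0, √2/2, -√2/2]]
Apply to (-4, 1, 4): R·[-4, 1, 4]ᵀ = (-4.0000, -3.5355, -2.1213)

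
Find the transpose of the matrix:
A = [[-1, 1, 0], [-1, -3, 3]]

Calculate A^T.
[[-1, -1], [1, -3], [0, 3]]

The transpose sends entry (i,j) to (j,i); rows become columns.
Row 0 of A: [-1, 1, 0] -> column 0 of A^T.
Row 1 of A: [-1, -3, 3] -> column 1 of A^T.
A^T = [[-1, -1], [1, -3], [0, 3]]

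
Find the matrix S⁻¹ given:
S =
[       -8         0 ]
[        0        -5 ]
det(S) = 40
S⁻¹ =
[     -1/8         0 ]
[        0      -1/5 ]

For a 2×2 matrix S = [[a, b], [c, d]] with det(S) ≠ 0, S⁻¹ = (1/det(S)) * [[d, -b], [-c, a]].
det(S) = (-8)*(-5) - (0)*(0) = 40 - 0 = 40.
S⁻¹ = (1/40) * [[-5, 0], [0, -8]].
Dividing each entry by 40 and reducing:
S⁻¹ =
[     -1/8         0 ]
[        0      -1/5 ]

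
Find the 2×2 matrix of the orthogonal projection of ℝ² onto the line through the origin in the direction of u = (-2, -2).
[[1/2, 1/2], [1/2, 1/2]]

The orthogonal projection onto the line spanned by a nonzero vector u = (a, b) has matrix P = (u uᵀ) / (uᵀ u) = (1/(a² + b²)) · [[a², ab], [ab, b²]].
Here u = (-2, -2), so a² + b² = 4 + 4 = 8.
P = (1/8) · [[4, 4], [4, 4]] = [[1/2, 1/2], [1/2, 1/2]].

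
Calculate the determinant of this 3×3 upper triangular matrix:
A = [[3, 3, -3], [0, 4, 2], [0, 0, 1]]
12

The determinant of a triangular matrix is the product of its diagonal entries (the off-diagonal entries above the diagonal do not affect it).
det(A) = (3) * (4) * (1) = 12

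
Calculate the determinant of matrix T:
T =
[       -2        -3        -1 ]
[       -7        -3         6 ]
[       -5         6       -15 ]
det(T) = 444

Expand along row 0 (cofactor expansion): det(T) = a*(e*i - f*h) - b*(d*i - f*g) + c*(d*h - e*g), where the 3×3 is [[a, b, c], [d, e, f], [g, h, i]].
Minor M_00 = (-3)*(-15) - (6)*(6) = 45 - 36 = 9.
Minor M_01 = (-7)*(-15) - (6)*(-5) = 105 + 30 = 135.
Minor M_02 = (-7)*(6) - (-3)*(-5) = -42 - 15 = -57.
det(T) = (-2)*(9) - (-3)*(135) + (-1)*(-57) = -18 + 405 + 57 = 444.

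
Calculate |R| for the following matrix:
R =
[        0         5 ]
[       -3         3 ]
det(R) = 15

For a 2×2 matrix [[a, b], [c, d]], det = a*d - b*c.
det(R) = (0)*(3) - (5)*(-3) = 0 + 15 = 15.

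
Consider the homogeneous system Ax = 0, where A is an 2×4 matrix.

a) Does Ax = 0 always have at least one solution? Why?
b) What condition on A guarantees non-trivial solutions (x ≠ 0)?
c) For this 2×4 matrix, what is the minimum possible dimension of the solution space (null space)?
a) Yes, x = 0 is always a solution. b) When A has linearly dependent columns (rank < n). c) Minimum nullity = 2.

a) x = 0 satisfies A·0 = 0, so the zero vector is always a solution.
b) Non-trivial solutions exist iff the columns of A are linearly dependent, equivalently rank(A) < n (the number of columns).
c) By rank-nullity, rank(A) + nullity(A) = n = 4. Since A has only 2 rows, rank(A) ≤ 2, so nullity(A) ≥ 4 - 2 = 2.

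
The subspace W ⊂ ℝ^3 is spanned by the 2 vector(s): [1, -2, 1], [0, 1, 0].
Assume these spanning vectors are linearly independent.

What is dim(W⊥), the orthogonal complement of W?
dim(W⊥) = 1

For any subspace W of ℝ^n, dim(W) + dim(W⊥) = n (the whole-space dimension).
Here the given 2 vectors are linearly independent, so dim(W) = 2.
Thus dim(W⊥) = n - dim(W) = 3 - 2 = 1.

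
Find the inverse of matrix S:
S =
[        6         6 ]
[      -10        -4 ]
det(S) = 36
S⁻¹ =
[     -1/9      -1/6 ]
[     5/18       1/6 ]

For a 2×2 matrix S = [[a, b], [c, d]] with det(S) ≠ 0, S⁻¹ = (1/det(S)) * [[d, -b], [-c, a]].
det(S) = (6)*(-4) - (6)*(-10) = -24 + 60 = 36.
S⁻¹ = (1/36) * [[-4, -6], [10, 6]].
Dividing each entry by 36 and reducing:
S⁻¹ =
[     -1/9      -1/6 ]
[     5/18       1/6 ]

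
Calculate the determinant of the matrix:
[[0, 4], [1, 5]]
-4

For a 2×2 matrix [[a, b], [c, d]], det = ad - bc
det = (0)(5) - (4)(1) = 0 - 4 = -4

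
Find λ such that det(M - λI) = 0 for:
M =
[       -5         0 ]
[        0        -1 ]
λ = -5, -1

Solve det(M - λI) = 0. For a 2×2 matrix the characteristic equation is λ² - (trace)λ + det = 0.
trace(M) = a + d = -5 - 1 = -6.
det(M) = a*d - b*c = (-5)*(-1) - (0)*(0) = 5 - 0 = 5.
Characteristic equation: λ² - (-6)λ + (5) = 0.
Discriminant = (-6)² - 4*(5) = 36 - 20 = 16.
λ = (-6 ± √16) / 2 = (-6 ± 4) / 2 = -5, -1.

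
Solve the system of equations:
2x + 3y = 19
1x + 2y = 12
x = 2, y = 5

Use elimination (row reduction):
Equation 1: 2x + 3y = 19.
Equation 2: 1x + 2y = 12.
Multiply Eq1 by 1 and Eq2 by 2: 2x + 3y = 19;  2x + 4y = 24.
Subtract: (1)y = 5, so y = 5.
Back-substitute into Eq1: 2x + 3*(5) = 19, so x = 2.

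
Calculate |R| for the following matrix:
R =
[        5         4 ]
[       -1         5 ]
det(R) = 29

For a 2×2 matrix [[a, b], [c, d]], det = a*d - b*c.
det(R) = (5)*(5) - (4)*(-1) = 25 + 4 = 29.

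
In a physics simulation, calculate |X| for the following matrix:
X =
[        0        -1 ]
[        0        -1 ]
det(X) = 0

For a 2×2 matrix [[a, b], [c, d]], det = a*d - b*c.
det(X) = (0)*(-1) - (-1)*(0) = 0 - 0 = 0.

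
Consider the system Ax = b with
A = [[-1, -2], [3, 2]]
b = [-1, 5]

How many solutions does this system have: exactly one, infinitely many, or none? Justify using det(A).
Exactly one solution

Compute det(A) = (-1)*(2) - (-2)*(3) = 4.
Because det(A) ≠ 0, A is invertible and Ax = b has a unique solution for every b (here x = A⁻¹ b).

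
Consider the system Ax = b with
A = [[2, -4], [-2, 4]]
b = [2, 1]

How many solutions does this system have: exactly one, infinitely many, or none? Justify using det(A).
No solution

det(A) = (2)*(4) - (-4)*(-2) = 0, so A is singular.
The column space of A is span(column 1) = span([2, -2]).
b = [2, 1] is not a scalar multiple of column 1, so b ∉ column space and the system is inconsistent — no solution.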